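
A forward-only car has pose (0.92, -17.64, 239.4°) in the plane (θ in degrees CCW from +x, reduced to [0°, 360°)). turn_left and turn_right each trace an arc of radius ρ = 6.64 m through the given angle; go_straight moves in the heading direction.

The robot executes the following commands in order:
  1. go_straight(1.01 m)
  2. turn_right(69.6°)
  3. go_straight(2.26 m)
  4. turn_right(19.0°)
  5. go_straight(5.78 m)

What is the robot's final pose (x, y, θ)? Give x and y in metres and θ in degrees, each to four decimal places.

(-15.8186, -17.7055, 150.8000°)

set_pose: (x, y, θ) = (0.9200, -17.6400, 239.4000°), ρ = 6.64
go_straight(1.01): x += 1.01·cos θ, y += 1.01·sin θ → (0.4059, -18.5093, 239.4000°)
turn_right(69.6°): centre at ρ to the right, rotate −69.6° → (-6.4853, -21.6644, 169.8000°)
go_straight(2.26): x += 2.26·cos θ, y += 2.26·sin θ → (-8.7096, -21.2642, 169.8000°)
turn_right(19.0°): centre at ρ to the right, rotate −19.0° → (-10.7731, -20.5253, 150.8000°)
go_straight(5.78): x += 5.78·cos θ, y += 5.78·sin θ → (-15.8186, -17.7055, 150.8000°)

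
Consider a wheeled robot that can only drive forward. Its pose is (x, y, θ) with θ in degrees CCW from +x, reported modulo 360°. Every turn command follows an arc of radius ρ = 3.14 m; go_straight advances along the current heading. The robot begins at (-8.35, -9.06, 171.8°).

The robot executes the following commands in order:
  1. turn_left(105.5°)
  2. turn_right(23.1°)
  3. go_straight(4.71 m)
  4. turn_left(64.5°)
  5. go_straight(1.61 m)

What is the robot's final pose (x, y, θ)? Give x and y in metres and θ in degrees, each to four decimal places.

set_pose: (x, y, θ) = (-8.3500, -9.0600, 171.8000°), ρ = 3.14
turn_left(105.5°): centre at ρ to the left, rotate +105.5° → (-11.9124, -12.5669, 277.3000°)
turn_right(23.1°): centre at ρ to the right, rotate −23.1° → (-12.0056, -13.8208, 254.2000°)
go_straight(4.71): x += 4.71·cos θ, y += 4.71·sin θ → (-13.2880, -18.3529, 254.2000°)
turn_left(64.5°): centre at ρ to the left, rotate +64.5° → (-12.3391, -21.5668, 318.7000°)
go_straight(1.61): x += 1.61·cos θ, y += 1.61·sin θ → (-11.1295, -22.6294, 318.7000°)

(-11.1295, -22.6294, 318.7000°)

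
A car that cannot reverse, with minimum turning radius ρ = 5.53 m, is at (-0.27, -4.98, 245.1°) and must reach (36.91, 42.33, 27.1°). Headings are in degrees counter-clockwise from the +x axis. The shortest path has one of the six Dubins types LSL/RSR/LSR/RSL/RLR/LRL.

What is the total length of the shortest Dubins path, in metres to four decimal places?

Let ψ = atan2(Δy, Δx) = atan2(47.31, 37.18) = 51.8369° be the start→goal bearing.
Normalize: d = |goal − start| / ρ = 60.171326/5.53 = 10.880891, α = (θ_start − ψ) mod 360° = 193.2631° = 3.373078 rad, β = (θ_goal − ψ) mod 360° = 335.2631° = 5.851445 rad.
Common terms: sin α = -0.229423, cos α = -0.973327, sin β = -0.418452, cos β = 0.908239, cos(α−β) = -0.788011, d² = 118.393785. Work in radians in the unit-radius frame; every candidate has L = ρ·(t + p + q).
LSL: p² = 2 + d² − 2cos(α−β) + 2d(sin α − sin β) = 126.083411; p = √p² = 11.228687; φ = atan2(cos β − cos α, d + sin α − sin β) = 0.168362 rad; t = (φ − α) mod 2π = 3.078470 rad, q = (β − φ) mod 2π = 5.683083 rad → L = 5.53·(3.078470 + 11.228687 + 5.683083) = 5.53·19.990240 = 110.546026 m
RSR: p² = 2 + d² − 2cos(α−β) + 2d(sin β − sin α) = 117.856202; p = √p² = 10.856160; φ = atan2(cos α − cos β, d − sin α + sin β) = -0.174197 rad; t = (α − φ) mod 2π = 3.547275 rad, q = (φ − β) mod 2π = 0.257543 rad → L = 5.53·(3.547275 + 10.856160 + 0.257543) = 5.53·14.660977 = 81.075205 m
LSR: p² = d² − 2 + 2cos(α−β) + 2d(sin α + sin β) = 100.718848; p = √p² = 10.035878; φ = atan2(−cos α − cos β, d + sin α + sin β) − atan2(−2, p) = 0.203068 rad; t = (φ − α) mod 2π = 3.113176 rad, q = (φ − β) mod 2π = 0.634809 rad → L = 5.53·(3.113176 + 10.035878 + 0.634809) = 5.53·13.783863 = 76.224762 m
RSL: p² = d² − 2 + 2cos(α−β) − 2d(sin α + sin β) = 128.916679; p = √p² = 11.354148; φ = atan2(cos α + cos β, d − sin α − sin β) − atan2(2, p) = -0.180004 rad; t = (α − φ) mod 2π = 3.553082 rad, q = (β − φ) mod 2π = 6.031449 rad → L = 5.53·(3.553082 + 11.354148 + 6.031449) = 5.53·20.938679 = 115.790894 m
RLR: c = (6 − d² + 2cos(α−β) + 2d(sin α − sin β))/8 = -13.732025, |c| > 1 → infeasible
LRL: c = (6 − d² + 2cos(α−β) − 2d(sin α − sin β))/8 = -14.760426, |c| > 1 → infeasible
Shortest: LSR with L = 76.224762 m ≈ 76.2248 m

76.2248 m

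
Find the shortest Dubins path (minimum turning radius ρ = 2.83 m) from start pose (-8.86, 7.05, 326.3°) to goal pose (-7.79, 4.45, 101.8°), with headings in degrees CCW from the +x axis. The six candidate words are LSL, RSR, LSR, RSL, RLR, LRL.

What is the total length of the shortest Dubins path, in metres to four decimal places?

17.6389 m

Let ψ = atan2(Δy, Δx) = atan2(-2.60, 1.07) = -67.6309° be the start→goal bearing.
Normalize: d = |goal − start| / ρ = 2.811565/2.83 = 0.993486, α = (θ_start − ψ) mod 360° = 33.9309° = 0.592207 rad, β = (θ_goal − ψ) mod 360° = 169.4309° = 2.957128 rad.
Common terms: sin α = 0.558193, cos α = 0.829711, sin β = 0.183420, cos β = -0.983035, cos(α−β) = -0.713250, d² = 0.987014. Work in radians in the unit-radius frame; every candidate has L = ρ·(t + p + q).
LSL: p² = 2 + d² − 2cos(α−β) + 2d(sin α − sin β) = 5.158179; p = √p² = 2.271162; φ = atan2(cos β − cos α, d + sin α − sin β) = -0.924231 rad; t = (φ − α) mod 2π = 4.766748 rad, q = (β − φ) mod 2π = 3.881359 rad → L = 2.83·(4.766748 + 2.271162 + 3.881359) = 2.83·10.919269 = 30.901531 m
RSR: p² = 2 + d² − 2cos(α−β) + 2d(sin β − sin α) = 3.668852; p = √p² = 1.915425; φ = atan2(cos α − cos β, d − sin α + sin β) = 1.241882 rad; t = (α − φ) mod 2π = 5.633510 rad, q = (φ − β) mod 2π = 4.567939 rad → L = 2.83·(5.633510 + 1.915425 + 4.567939) = 2.83·12.116874 = 34.290754 m
LSR: p² = d² − 2 + 2cos(α−β) + 2d(sin α + sin β) = -0.965921 < 0 → infeasible
RSL: p² = d² − 2 + 2cos(α−β) − 2d(sin α + sin β) = -3.913052 < 0 → infeasible
RLR: c = (6 − d² + 2cos(α−β) + 2d(sin α − sin β))/8 = 0.541394; p = 2π − arccos c = 5.284483 rad; φ = atan2(cos α − cos β, d − sin α + sin β) = 1.241882 rad; t = (α − φ + p/2) mod 2π = 1.992566 rad, q = (α − β − t + p) mod 2π = 0.926995 rad → L = 2.83·(1.992566 + 5.284483 + 0.926995) = 2.83·8.204044 = 23.217445 m
LRL: c = (6 − d² + 2cos(α−β) − 2d(sin α − sin β))/8 = 0.355228; p = 2π − arccos c = 5.075547 rad; φ = atan2(cos β − cos α, d + sin α − sin β) = -0.924231 rad; t = (φ − α + p/2) mod 2π = 1.021336 rad, q = (β − α − t + p) mod 2π = 0.135947 rad → L = 2.83·(1.021336 + 5.075547 + 0.135947) = 2.83·6.232829 = 17.638906 m
Shortest: LRL with L = 17.638906 m ≈ 17.6389 m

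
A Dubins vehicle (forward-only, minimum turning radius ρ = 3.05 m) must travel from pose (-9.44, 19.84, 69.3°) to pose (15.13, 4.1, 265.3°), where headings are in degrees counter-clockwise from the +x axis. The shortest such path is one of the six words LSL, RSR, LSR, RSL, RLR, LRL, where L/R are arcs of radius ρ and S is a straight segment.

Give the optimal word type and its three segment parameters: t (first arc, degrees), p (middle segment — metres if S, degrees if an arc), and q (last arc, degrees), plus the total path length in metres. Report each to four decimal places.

Let ψ = atan2(Δy, Δx) = atan2(-15.74, 24.57) = -32.6444° be the start→goal bearing.
Normalize: d = |goal − start| / ρ = 29.179316/3.05 = 9.566989, α = (θ_start − ψ) mod 360° = 101.9444° = 1.779265 rad, β = (θ_goal − ψ) mod 360° = 297.9444° = 5.200110 rad.
Common terms: sin α = 0.978349, cos α = -0.206962, sin β = -0.883403, cos β = 0.468614, cos(α−β) = -0.961262, d² = 91.527278. Work in radians in the unit-radius frame; every candidate has L = ρ·(t + p + q).
LSL: p² = 2 + d² − 2cos(α−β) + 2d(sin α − sin β) = 131.072520; p = √p² = 11.448691; φ = atan2(cos β − cos α, d + sin α − sin β) = 0.059043 rad; t = (φ − α) mod 2π = 4.562964 rad, q = (β − φ) mod 2π = 5.141067 rad → L = 3.05·(4.562964 + 11.448691 + 5.141067) = 3.05·21.152721 = 64.515800 m
RSR: p² = 2 + d² − 2cos(α−β) + 2d(sin β − sin α) = 59.827082; p = √p² = 7.734797; φ = atan2(cos α − cos β, d − sin α + sin β) = -0.087454 rad; t = (α − φ) mod 2π = 1.866719 rad, q = (φ − β) mod 2π = 0.995621 rad → L = 3.05·(1.866719 + 7.734797 + 0.995621) = 3.05·10.597137 = 32.321267 m
LSR: p² = d² − 2 + 2cos(α−β) + 2d(sin α + sin β) = 89.421450; p = √p² = 9.456292; φ = atan2(−cos α − cos β, d + sin α + sin β) − atan2(−2, p) = 0.181354 rad; t = (φ − α) mod 2π = 4.685274 rad, q = (φ − β) mod 2π = 1.264429 rad → L = 3.05·(4.685274 + 9.456292 + 1.264429) = 3.05·15.405994 = 46.988282 m
RSL: p² = d² − 2 + 2cos(α−β) − 2d(sin α + sin β) = 85.788058; p = √p² = 9.262184; φ = atan2(cos α + cos β, d − sin α − sin β) − atan2(2, p) = -0.185050 rad; t = (α − φ) mod 2π = 1.964315 rad, q = (β − φ) mod 2π = 5.385160 rad → L = 3.05·(1.964315 + 9.262184 + 5.385160) = 3.05·16.611660 = 50.665563 m
RLR: c = (6 − d² + 2cos(α−β) + 2d(sin α − sin β))/8 = -6.478385, |c| > 1 → infeasible
LRL: c = (6 − d² + 2cos(α−β) − 2d(sin α − sin β))/8 = -15.384065, |c| > 1 → infeasible
Shortest: RSR with L = 32.321267 m ≈ 32.3213 m
Convert RSR to answer units (arcs ×180/π): t = 1.866719·180/π = 106.9551°, p = ρ·p = 3.05·7.734797 = 23.5911 m, q = 0.995621·180/π = 57.0449°, L = 32.3213 m.

RSR: t = 106.9551°, p = 23.5911 m, q = 57.0449°, L = 32.3213 m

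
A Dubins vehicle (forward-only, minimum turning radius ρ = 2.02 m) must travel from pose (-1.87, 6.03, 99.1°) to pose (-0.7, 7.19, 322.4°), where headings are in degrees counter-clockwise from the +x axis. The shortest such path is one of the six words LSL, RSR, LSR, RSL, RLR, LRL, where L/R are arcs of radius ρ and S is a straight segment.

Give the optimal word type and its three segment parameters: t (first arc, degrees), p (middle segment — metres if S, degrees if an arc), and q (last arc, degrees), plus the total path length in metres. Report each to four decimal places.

LRL: t = 74.2721°, p = 276.7259°, q = 65.7538°, L = 14.6929 m

Let ψ = atan2(Δy, Δx) = atan2(1.16, 1.17) = 44.7541° be the start→goal bearing.
Normalize: d = |goal − start| / ρ = 1.647574/2.02 = 0.815631, α = (θ_start − ψ) mod 360° = 54.3459° = 0.948515 rad, β = (θ_goal − ψ) mod 360° = 277.6459° = 4.845835 rad.
Common terms: sin α = 0.812551, cos α = 0.582890, sin β = -0.991109, cos β = 0.133050, cos(α−β) = -0.727773, d² = 0.665253. Work in radians in the unit-radius frame; every candidate has L = ρ·(t + p + q).
LSL: p² = 2 + d² − 2cos(α−β) + 2d(sin α − sin β) = 7.063040; p = √p² = 2.657638; φ = atan2(cos β − cos α, d + sin α − sin β) = -0.170082 rad; t = (φ − α) mod 2π = 5.164588 rad, q = (β − φ) mod 2π = 5.015917 rad → L = 2.02·(5.164588 + 2.657638 + 5.015917) = 2.02·12.838144 = 25.933050 m
RSR: p² = 2 + d² − 2cos(α−β) + 2d(sin β − sin α) = 1.178558; p = √p² = 1.085614; φ = atan2(cos α − cos β, d − sin α + sin β) = 2.714348 rad; t = (α − φ) mod 2π = 4.517352 rad, q = (φ − β) mod 2π = 4.151698 rad → L = 2.02·(4.517352 + 1.085614 + 4.151698) = 2.02·9.754665 = 19.704422 m
LSR: p² = d² − 2 + 2cos(α−β) + 2d(sin α + sin β) = -3.081568 < 0 → infeasible
RSL: p² = d² − 2 + 2cos(α−β) − 2d(sin α + sin β) = -2.499017 < 0 → infeasible
RLR: c = (6 − d² + 2cos(α−β) + 2d(sin α − sin β))/8 = 0.852680; p = 2π − arccos c = 5.733483 rad; φ = atan2(cos α − cos β, d − sin α + sin β) = 2.714348 rad; t = (α − φ + p/2) mod 2π = 1.100908 rad, q = (α − β − t + p) mod 2π = 0.735255 rad → L = 2.02·(1.100908 + 5.733483 + 0.735255) = 2.02·7.569646 = 15.290686 m
LRL: c = (6 − d² + 2cos(α−β) − 2d(sin α − sin β))/8 = 0.117120; p = 2π − arccos c = 4.829778 rad; φ = atan2(cos β − cos α, d + sin α − sin β) = -0.170082 rad; t = (φ − α + p/2) mod 2π = 1.296292 rad, q = (β − α − t + p) mod 2π = 1.147621 rad → L = 2.02·(1.296292 + 4.829778 + 1.147621) = 2.02·7.273692 = 14.692857 m
Shortest: LRL with L = 14.692857 m ≈ 14.6929 m
Convert LRL to answer units (arcs ×180/π): t = 1.296292·180/π = 74.2721°, p = 4.829778·180/π = 276.7259°, q = 1.147621·180/π = 65.7538°, L = 14.6929 m.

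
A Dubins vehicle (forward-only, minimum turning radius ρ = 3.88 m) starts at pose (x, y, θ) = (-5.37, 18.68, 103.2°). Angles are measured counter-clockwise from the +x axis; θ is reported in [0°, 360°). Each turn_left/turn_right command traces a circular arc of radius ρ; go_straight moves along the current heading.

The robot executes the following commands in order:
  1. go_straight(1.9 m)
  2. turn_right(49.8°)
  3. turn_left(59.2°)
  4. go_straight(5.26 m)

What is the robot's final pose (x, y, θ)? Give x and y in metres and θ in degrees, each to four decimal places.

(-6.6956, 32.3897, 112.6000°)

set_pose: (x, y, θ) = (-5.3700, 18.6800, 103.2000°), ρ = 3.88
go_straight(1.9): x += 1.9·cos θ, y += 1.9·sin θ → (-5.8039, 20.5298, 103.2000°)
turn_right(49.8°): centre at ρ to the right, rotate −49.8° → (-5.1413, 23.7292, 53.4000°)
turn_left(59.2°): centre at ρ to the left, rotate +59.2° → (-4.6742, 27.5336, 112.6000°)
go_straight(5.26): x += 5.26·cos θ, y += 5.26·sin θ → (-6.6956, 32.3897, 112.6000°)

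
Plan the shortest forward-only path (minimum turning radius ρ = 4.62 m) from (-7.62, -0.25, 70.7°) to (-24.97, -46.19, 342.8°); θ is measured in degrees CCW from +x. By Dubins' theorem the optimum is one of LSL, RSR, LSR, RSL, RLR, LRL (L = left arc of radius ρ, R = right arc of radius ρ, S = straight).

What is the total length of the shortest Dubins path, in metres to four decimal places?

66.5356 m

Let ψ = atan2(Δy, Δx) = atan2(-45.94, -17.35) = -110.6899° be the start→goal bearing.
Normalize: d = |goal − start| / ρ = 49.107088/4.62 = 10.629240, α = (θ_start − ψ) mod 360° = 181.3899° = 3.165850 rad, β = (θ_goal − ψ) mod 360° = 93.4899° = 1.631706 rad.
Common terms: sin α = -0.024255, cos α = -0.999706, sin β = 0.998146, cos β = -0.060872, cos(α−β) = 0.036644, d² = 112.980740. Work in radians in the unit-radius frame; every candidate has L = ρ·(t + p + q).
LSL: p² = 2 + d² − 2cos(α−β) + 2d(sin α − sin β) = 93.172761; p = √p² = 9.652604; φ = atan2(cos β − cos α, d + sin α − sin β) = 0.097416 rad; t = (φ − α) mod 2π = 3.214751 rad, q = (β − φ) mod 2π = 1.534290 rad → L = 4.62·(3.214751 + 9.652604 + 1.534290) = 4.62·14.401645 = 66.535599 m
RSR: p² = 2 + d² − 2cos(α−β) + 2d(sin β − sin α) = 136.642144; p = √p² = 11.689403; φ = atan2(cos α − cos β, d − sin α + sin β) = -0.080402 rad; t = (α − φ) mod 2π = 3.246252 rad, q = (φ − β) mod 2π = 4.571078 rad → L = 4.62·(3.246252 + 11.689403 + 4.571078) = 4.62·19.506733 = 90.121105 m
LSR: p² = d² − 2 + 2cos(α−β) + 2d(sin α + sin β) = 131.757450; p = √p² = 11.478565; φ = atan2(−cos α − cos β, d + sin α + sin β) − atan2(−2, p) = 0.263657 rad; t = (φ − α) mod 2π = 3.380992 rad, q = (φ − β) mod 2π = 4.915136 rad → L = 4.62·(3.380992 + 11.478565 + 4.915136) = 4.62·19.774693 = 91.359083 m
RSL: p² = d² − 2 + 2cos(α−β) − 2d(sin α + sin β) = 90.350604; p = √p² = 9.505293; φ = atan2(cos α + cos β, d − sin α − sin β) − atan2(2, p) = -0.316789 rad; t = (α − φ) mod 2π = 3.482639 rad, q = (β − φ) mod 2π = 1.948495 rad → L = 4.62·(3.482639 + 9.505293 + 1.948495) = 4.62·14.936428 = 69.006297 m
RLR: c = (6 − d² + 2cos(α−β) + 2d(sin α − sin β))/8 = -16.080268, |c| > 1 → infeasible
LRL: c = (6 − d² + 2cos(α−β) − 2d(sin α − sin β))/8 = -10.646595, |c| > 1 → infeasible
Shortest: LSL with L = 66.535599 m ≈ 66.5356 m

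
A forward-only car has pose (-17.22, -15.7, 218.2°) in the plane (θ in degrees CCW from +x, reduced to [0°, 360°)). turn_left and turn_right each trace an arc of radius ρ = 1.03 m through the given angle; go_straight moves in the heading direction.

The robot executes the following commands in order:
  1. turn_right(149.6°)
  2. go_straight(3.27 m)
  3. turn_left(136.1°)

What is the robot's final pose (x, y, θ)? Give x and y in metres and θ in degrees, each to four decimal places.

set_pose: (x, y, θ) = (-17.2200, -15.7000, 218.2000°), ρ = 1.03
turn_right(149.6°): centre at ρ to the right, rotate −149.6° → (-18.8159, -14.5147, 68.6000°)
go_straight(3.27): x += 3.27·cos θ, y += 3.27·sin θ → (-17.6228, -11.4702, 68.6000°)
turn_left(136.1°): centre at ρ to the left, rotate +136.1° → (-19.0122, -10.1586, 204.7000°)

(-19.0122, -10.1586, 204.7000°)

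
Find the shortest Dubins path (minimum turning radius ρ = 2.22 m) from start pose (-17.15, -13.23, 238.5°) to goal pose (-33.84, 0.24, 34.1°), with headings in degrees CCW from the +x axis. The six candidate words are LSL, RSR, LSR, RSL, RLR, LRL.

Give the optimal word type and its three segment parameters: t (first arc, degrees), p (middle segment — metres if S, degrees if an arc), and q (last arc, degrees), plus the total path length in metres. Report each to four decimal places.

Let ψ = atan2(Δy, Δx) = atan2(13.47, -16.69) = 141.0940° be the start→goal bearing.
Normalize: d = |goal − start| / ρ = 21.447541/2.22 = 9.661054, α = (θ_start − ψ) mod 360° = 97.4060° = 1.700055 rad, β = (θ_goal − ψ) mod 360° = 253.0060° = 4.415787 rad.
Common terms: sin α = 0.991658, cos α = -0.128899, sin β = -0.956335, cos β = -0.292272, cos(α−β) = -0.910684, d² = 93.335971. Work in radians in the unit-radius frame; every candidate has L = ρ·(t + p + q).
LSL: p² = 2 + d² − 2cos(α−β) + 2d(sin α − sin β) = 134.796670; p = √p² = 11.610197; φ = atan2(cos β − cos α, d + sin α − sin β) = -0.014072 rad; t = (φ − α) mod 2π = 4.569059 rad, q = (β − φ) mod 2π = 4.429859 rad → L = 2.22·(4.569059 + 11.610197 + 4.429859) = 2.22·20.609114 = 45.752234 m
RSR: p² = 2 + d² − 2cos(α−β) + 2d(sin β − sin α) = 59.518007; p = √p² = 7.714791; φ = atan2(cos α − cos β, d − sin α + sin β) = 0.021178 rad; t = (α − φ) mod 2π = 1.678877 rad, q = (φ − β) mod 2π = 1.888576 rad → L = 2.22·(1.678877 + 7.714791 + 1.888576) = 2.22·11.282244 = 25.046583 m
LSR: p² = d² − 2 + 2cos(α−β) + 2d(sin α + sin β) = 90.197111; p = √p² = 9.497216; φ = atan2(−cos α − cos β, d + sin α + sin β) − atan2(−2, p) = 0.250964 rad; t = (φ − α) mod 2π = 4.834095 rad, q = (φ − β) mod 2π = 2.118362 rad → L = 2.22·(4.834095 + 9.497216 + 2.118362) = 2.22·16.449673 = 36.518273 m
RSL: p² = d² − 2 + 2cos(α−β) − 2d(sin α + sin β) = 88.832097; p = √p² = 9.425078; φ = atan2(cos α + cos β, d − sin α − sin β) − atan2(2, p) = -0.252825 rad; t = (α − φ) mod 2π = 1.952880 rad, q = (β − φ) mod 2π = 4.668612 rad → L = 2.22·(1.952880 + 9.425078 + 4.668612) = 2.22·16.046570 = 35.623385 m
RLR: c = (6 − d² + 2cos(α−β) + 2d(sin α − sin β))/8 = -6.439751, |c| > 1 → infeasible
LRL: c = (6 − d² + 2cos(α−β) − 2d(sin α − sin β))/8 = -15.849584, |c| > 1 → infeasible
Shortest: RSR with L = 25.046583 m ≈ 25.0466 m
Convert RSR to answer units (arcs ×180/π): t = 1.678877·180/π = 96.1925°, p = ρ·p = 2.22·7.714791 = 17.1268 m, q = 1.888576·180/π = 108.2075°, L = 25.0466 m.

RSR: t = 96.1925°, p = 17.1268 m, q = 108.2075°, L = 25.0466 m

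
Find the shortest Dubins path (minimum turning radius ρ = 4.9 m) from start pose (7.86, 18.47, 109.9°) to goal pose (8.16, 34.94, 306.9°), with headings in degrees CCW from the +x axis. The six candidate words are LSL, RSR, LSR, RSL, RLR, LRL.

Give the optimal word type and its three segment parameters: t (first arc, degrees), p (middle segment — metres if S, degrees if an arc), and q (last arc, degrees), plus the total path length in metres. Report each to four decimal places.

LSR: t = 16.4337°, p = 11.6555 m, q = 179.4337°, L = 28.4063 m

Let ψ = atan2(Δy, Δx) = atan2(16.47, 0.30) = 88.9565° be the start→goal bearing.
Normalize: d = |goal − start| / ρ = 16.472732/4.9 = 3.361782, α = (θ_start − ψ) mod 360° = 20.9435° = 0.365533 rad, β = (θ_goal − ψ) mod 360° = 217.9435° = 3.803832 rad.
Common terms: sin α = 0.357448, cos α = 0.933933, sin β = -0.614884, cos β = -0.788617, cos(α−β) = -0.956305, d² = 11.301579. Work in radians in the unit-radius frame; every candidate has L = ρ·(t + p + q).
LSL: p² = 2 + d² − 2cos(α−β) + 2d(sin α − sin β) = 21.751724; p = √p² = 4.663874; φ = atan2(cos β − cos α, d + sin α − sin β) = -0.378298 rad; t = (φ − α) mod 2π = 5.539354 rad, q = (β − φ) mod 2π = 4.182130 rad → L = 4.9·(5.539354 + 4.663874 + 4.182130) = 4.9·14.385358 = 70.488256 m
RSR: p² = 2 + d² − 2cos(α−β) + 2d(sin β − sin α) = 8.676652; p = √p² = 2.945616; φ = atan2(cos α − cos β, d − sin α + sin β) = 0.624614 rad; t = (α − φ) mod 2π = 6.024104 rad, q = (φ − β) mod 2π = 3.103968 rad → L = 4.9·(6.024104 + 2.945616 + 3.103968) = 4.9·12.073688 = 59.161069 m
LSR: p² = d² − 2 + 2cos(α−β) + 2d(sin α + sin β) = 5.658076; p = √p² = 2.378671; φ = atan2(−cos α − cos β, d + sin α + sin β) − atan2(−2, p) = 0.652356 rad; t = (φ − α) mod 2π = 0.286822 rad, q = (φ − β) mod 2π = 3.131709 rad → L = 4.9·(0.286822 + 2.378671 + 3.131709) = 4.9·5.797202 = 28.406290 m
RSL: p² = d² − 2 + 2cos(α−β) − 2d(sin α + sin β) = 9.119862; p = √p² = 3.019911; φ = atan2(cos α + cos β, d − sin α − sin β) − atan2(2, p) = -0.544824 rad; t = (α − φ) mod 2π = 0.910357 rad, q = (β − φ) mod 2π = 4.348656 rad → L = 4.9·(0.910357 + 3.019911 + 4.348656) = 4.9·8.278924 = 40.566728 m
RLR: c = (6 − d² + 2cos(α−β) + 2d(sin α − sin β))/8 = -0.084581; p = 2π − arccos c = 4.627706 rad; φ = atan2(cos α − cos β, d − sin α + sin β) = 0.624614 rad; t = (α − φ + p/2) mod 2π = 2.054772 rad, q = (α − β − t + p) mod 2π = 5.417821 rad → L = 4.9·(2.054772 + 4.627706 + 5.417821) = 4.9·12.100299 = 59.291467 m
LRL: c = (6 − d² + 2cos(α−β) − 2d(sin α − sin β))/8 = -1.718966, |c| > 1 → infeasible
Shortest: LSR with L = 28.406290 m ≈ 28.4063 m
Convert LSR to answer units (arcs ×180/π): t = 0.286822·180/π = 16.4337°, p = ρ·p = 4.9·2.378671 = 11.6555 m, q = 3.131709·180/π = 179.4337°, L = 28.4063 m.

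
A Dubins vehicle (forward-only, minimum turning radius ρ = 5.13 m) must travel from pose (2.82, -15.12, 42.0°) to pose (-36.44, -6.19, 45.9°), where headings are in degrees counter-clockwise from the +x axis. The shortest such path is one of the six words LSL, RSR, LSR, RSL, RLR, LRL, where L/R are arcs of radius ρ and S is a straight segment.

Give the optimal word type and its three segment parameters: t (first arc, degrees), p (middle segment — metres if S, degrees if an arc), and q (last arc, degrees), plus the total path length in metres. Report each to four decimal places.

Let ψ = atan2(Δy, Δx) = atan2(8.93, -39.26) = 167.1856° be the start→goal bearing.
Normalize: d = |goal − start| / ρ = 40.262793/5.13 = 7.848498, α = (θ_start − ψ) mod 360° = 234.8144° = 4.098284 rad, β = (θ_goal − ψ) mod 360° = 238.7144° = 4.166352 rad.
Common terms: sin α = -0.817289, cos α = -0.576228, sin β = -0.854589, cos β = -0.519305, cos(α−β) = 0.997684, d² = 61.598916. Work in radians in the unit-radius frame; every candidate has L = ρ·(t + p + q).
LSL: p² = 2 + d² − 2cos(α−β) + 2d(sin α − sin β) = 62.189040; p = √p² = 7.886003; φ = atan2(cos β − cos α, d + sin α − sin β) = 0.007218 rad; t = (φ − α) mod 2π = 2.192120 rad, q = (β − φ) mod 2π = 4.159133 rad → L = 5.13·(2.192120 + 7.886003 + 4.159133) = 5.13·14.237256 = 73.037123 m
RSR: p² = 2 + d² − 2cos(α−β) + 2d(sin β − sin α) = 61.018054; p = √p² = 7.811405; φ = atan2(cos α − cos β, d − sin α + sin β) = -0.007287 rad; t = (α − φ) mod 2π = 4.105571 rad, q = (φ − β) mod 2π = 2.109547 rad → L = 5.13·(4.105571 + 7.811405 + 2.109547) = 5.13·14.026523 = 71.956062 m
LSR: p² = d² − 2 + 2cos(α−β) + 2d(sin α + sin β) = 35.350818; p = √p² = 5.945655; φ = atan2(−cos α − cos β, d + sin α + sin β) − atan2(−2, p) = 0.500032 rad; t = (φ − α) mod 2π = 2.684934 rad, q = (φ − β) mod 2π = 2.616866 rad → L = 5.13·(2.684934 + 5.945655 + 2.616866) = 5.13·11.247455 = 57.699445 m
RSL: p² = d² − 2 + 2cos(α−β) − 2d(sin α + sin β) = 87.837750; p = √p² = 9.372180; φ = atan2(cos α + cos β, d − sin α − sin β) − atan2(2, p) = -0.324812 rad; t = (α − φ) mod 2π = 4.423096 rad, q = (β − φ) mod 2π = 4.491164 rad → L = 5.13·(4.423096 + 9.372180 + 4.491164) = 5.13·18.286440 = 93.809436 m
RLR: c = (6 − d² + 2cos(α−β) + 2d(sin α − sin β))/8 = -6.627257, |c| > 1 → infeasible
LRL: c = (6 − d² + 2cos(α−β) − 2d(sin α − sin β))/8 = -6.773630, |c| > 1 → infeasible
Shortest: LSR with L = 57.699445 m ≈ 57.6994 m
Convert LSR to answer units (arcs ×180/π): t = 2.684934·180/π = 153.8354°, p = ρ·p = 5.13·5.945655 = 30.5012 m, q = 2.616866·180/π = 149.9354°, L = 57.6994 m.

LSR: t = 153.8354°, p = 30.5012 m, q = 149.9354°, L = 57.6994 m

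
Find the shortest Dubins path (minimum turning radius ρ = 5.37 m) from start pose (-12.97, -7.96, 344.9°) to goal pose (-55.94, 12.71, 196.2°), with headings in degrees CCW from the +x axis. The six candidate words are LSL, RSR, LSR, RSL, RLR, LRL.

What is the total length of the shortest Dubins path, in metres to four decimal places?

63.9013 m

Let ψ = atan2(Δy, Δx) = atan2(20.67, -42.97) = 154.3109° be the start→goal bearing.
Normalize: d = |goal − start| / ρ = 47.683014/5.37 = 8.879518, α = (θ_start − ψ) mod 360° = 190.5891° = 3.326407 rad, β = (θ_goal − ψ) mod 360° = 41.8891° = 0.731103 rad.
Common terms: sin α = -0.183764, cos α = -0.982970, sin β = 0.667691, cos β = 0.744439, cos(α−β) = -0.854459, d² = 78.845847. Work in radians in the unit-radius frame; every candidate has L = ρ·(t + p + q).
LSL: p² = 2 + d² − 2cos(α−β) + 2d(sin α − sin β) = 67.433737; p = √p² = 8.211805; φ = atan2(cos β − cos α, d + sin α − sin β) = 0.211940 rad; t = (φ − α) mod 2π = 3.168718 rad, q = (β − φ) mod 2π = 0.519163 rad → L = 5.37·(3.168718 + 8.211805 + 0.519163) = 5.37·11.899685 = 63.901311 m
RSR: p² = 2 + d² − 2cos(α−β) + 2d(sin β − sin α) = 97.675792; p = √p² = 9.883106; φ = atan2(cos α − cos β, d − sin α + sin β) = -0.175686 rad; t = (α − φ) mod 2π = 3.502094 rad, q = (φ − β) mod 2π = 5.376396 rad → L = 5.37·(3.502094 + 9.883106 + 5.376396) = 5.37·18.761596 = 100.749772 m
LSR: p² = d² − 2 + 2cos(α−β) + 2d(sin α + sin β) = 83.730999; p = √p² = 9.150464; φ = atan2(−cos α − cos β, d + sin α + sin β) − atan2(−2, p) = 0.240653 rad; t = (φ − α) mod 2π = 3.197431 rad, q = (φ − β) mod 2π = 5.792736 rad → L = 5.37·(3.197431 + 9.150464 + 5.792736) = 5.37·18.140632 = 97.415192 m
RSL: p² = d² − 2 + 2cos(α−β) − 2d(sin α + sin β) = 66.542859; p = √p² = 8.157381; φ = atan2(cos α + cos β, d − sin α − sin β) − atan2(2, p) = -0.268838 rad; t = (α − φ) mod 2π = 3.595245 rad, q = (β − φ) mod 2π = 0.999941 rad → L = 5.37·(3.595245 + 8.157381 + 0.999941) = 5.37·12.752567 = 68.481283 m
RLR: c = (6 − d² + 2cos(α−β) + 2d(sin α − sin β))/8 = -11.209474, |c| > 1 → infeasible
LRL: c = (6 − d² + 2cos(α−β) − 2d(sin α − sin β))/8 = -7.429217, |c| > 1 → infeasible
Shortest: LSL with L = 63.901311 m ≈ 63.9013 m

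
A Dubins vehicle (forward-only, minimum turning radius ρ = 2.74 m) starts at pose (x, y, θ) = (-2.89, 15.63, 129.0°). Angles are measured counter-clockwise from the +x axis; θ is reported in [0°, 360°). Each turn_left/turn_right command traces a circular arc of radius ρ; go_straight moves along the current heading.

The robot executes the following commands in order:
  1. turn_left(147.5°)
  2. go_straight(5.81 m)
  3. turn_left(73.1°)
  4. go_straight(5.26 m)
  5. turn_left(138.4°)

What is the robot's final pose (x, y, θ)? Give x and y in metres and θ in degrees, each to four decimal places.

set_pose: (x, y, θ) = (-2.8900, 15.6300, 129.0000°), ρ = 2.74
turn_left(147.5°): centre at ρ to the left, rotate +147.5° → (-7.7418, 13.5955, 276.5000°)
go_straight(5.81): x += 5.81·cos θ, y += 5.81·sin θ → (-7.0841, 7.8228, 276.5000°)
turn_left(73.1°): centre at ρ to the left, rotate +73.1° → (-4.8563, 5.4380, 349.6000°)
go_straight(5.26): x += 5.26·cos θ, y += 5.26·sin θ → (0.3173, 4.4885, 349.6000°)
turn_left(138.4°): centre at ρ to the left, rotate +138.4° → (2.9711, 8.8704, 488.0000° ≡ 128.0000°)

(2.9711, 8.8704, 128.0000°)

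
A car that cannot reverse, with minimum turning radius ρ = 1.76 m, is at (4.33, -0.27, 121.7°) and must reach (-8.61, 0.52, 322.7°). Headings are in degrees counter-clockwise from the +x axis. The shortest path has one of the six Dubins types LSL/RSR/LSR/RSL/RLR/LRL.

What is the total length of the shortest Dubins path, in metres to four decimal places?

17.0078 m

Let ψ = atan2(Δy, Δx) = atan2(0.79, -12.94) = 176.5064° be the start→goal bearing.
Normalize: d = |goal − start| / ρ = 12.964093/1.76 = 7.365962, α = (θ_start − ψ) mod 360° = 305.1936° = 5.326634 rad, β = (θ_goal − ψ) mod 360° = 146.1936° = 2.551560 rad.
Common terms: sin α = -0.817209, cos α = 0.576341, sin β = 0.556388, cos β = -0.830923, cos(α−β) = -0.933580, d² = 54.257393. Work in radians in the unit-radius frame; every candidate has L = ρ·(t + p + q).
LSL: p² = 2 + d² − 2cos(α−β) + 2d(sin α − sin β) = 37.888828; p = √p² = 6.155390; φ = atan2(cos β − cos α, d + sin α − sin β) = -0.230663 rad; t = (φ − α) mod 2π = 0.725889 rad, q = (β − φ) mod 2π = 2.782223 rad → L = 1.76·(0.725889 + 6.155390 + 2.782223) = 1.76·9.663502 = 17.007763 m
RSR: p² = 2 + d² − 2cos(α−β) + 2d(sin β − sin α) = 78.360280; p = √p² = 8.852134; φ = atan2(cos α − cos β, d − sin α + sin β) = 0.159652 rad; t = (α − φ) mod 2π = 5.166982 rad, q = (φ − β) mod 2π = 3.891277 rad → L = 1.76·(5.166982 + 8.852134 + 3.891277) = 1.76·17.910393 = 31.522292 m
LSR: p² = d² − 2 + 2cos(α−β) + 2d(sin α + sin β) = 46.547837; p = √p² = 6.822598; φ = atan2(−cos α − cos β, d + sin α + sin β) − atan2(−2, p) = 0.320970 rad; t = (φ − α) mod 2π = 1.277521 rad, q = (φ − β) mod 2π = 4.052595 rad → L = 1.76·(1.277521 + 6.822598 + 4.052595) = 1.76·12.152714 = 21.388777 m
RSL: p² = d² − 2 + 2cos(α−β) − 2d(sin α + sin β) = 54.232627; p = √p² = 7.364280; φ = atan2(cos α + cos β, d − sin α − sin β) − atan2(2, p) = -0.298552 rad; t = (α − φ) mod 2π = 5.625186 rad, q = (β − φ) mod 2π = 2.850113 rad → L = 1.76·(5.625186 + 7.364280 + 2.850113) = 1.76·15.839579 = 27.877660 m
RLR: c = (6 − d² + 2cos(α−β) + 2d(sin α − sin β))/8 = -8.795035, |c| > 1 → infeasible
LRL: c = (6 − d² + 2cos(α−β) − 2d(sin α − sin β))/8 = -3.736103, |c| > 1 → infeasible
Shortest: LSL with L = 17.007763 m ≈ 17.0078 m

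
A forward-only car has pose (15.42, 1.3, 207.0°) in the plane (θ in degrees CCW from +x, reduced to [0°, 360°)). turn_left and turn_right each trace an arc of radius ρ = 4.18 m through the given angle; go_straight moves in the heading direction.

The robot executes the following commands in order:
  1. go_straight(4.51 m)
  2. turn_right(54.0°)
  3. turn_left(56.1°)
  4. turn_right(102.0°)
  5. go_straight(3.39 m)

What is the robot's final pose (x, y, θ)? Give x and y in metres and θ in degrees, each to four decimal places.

set_pose: (x, y, θ) = (15.4200, 1.3000, 207.0000°), ρ = 4.18
go_straight(4.51): x += 4.51·cos θ, y += 4.51·sin θ → (11.4016, -0.7475, 207.0000°)
turn_right(54.0°): centre at ρ to the right, rotate −54.0° → (7.6062, -0.7475, 153.0000°)
turn_left(56.1°): centre at ρ to the left, rotate +56.1° → (3.6756, -0.8195, 209.1000°)
turn_right(102.0°): centre at ρ to the right, rotate −102.0° → (-2.3525, 1.6037, 107.1000°)
go_straight(3.39): x += 3.39·cos θ, y += 3.39·sin θ → (-3.3493, 4.8439, 107.1000°)

(-3.3493, 4.8439, 107.1000°)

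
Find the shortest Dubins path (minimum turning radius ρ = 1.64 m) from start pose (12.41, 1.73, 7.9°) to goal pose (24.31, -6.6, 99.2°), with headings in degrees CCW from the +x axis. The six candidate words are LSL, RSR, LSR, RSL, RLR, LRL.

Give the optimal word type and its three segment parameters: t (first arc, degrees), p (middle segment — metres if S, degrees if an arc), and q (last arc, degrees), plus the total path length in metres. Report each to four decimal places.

RSL: t = 58.1706°, p = 11.7859 m, q = 149.4706°, L = 17.7293 m

Let ψ = atan2(Δy, Δx) = atan2(-8.33, 11.90) = -34.9920° be the start→goal bearing.
Normalize: d = |goal − start| / ρ = 14.525801/1.64 = 8.857196, α = (θ_start − ψ) mod 360° = 42.8920° = 0.748607 rad, β = (θ_goal − ψ) mod 360° = 134.1920° = 2.342093 rad.
Common terms: sin α = 0.680619, cos α = 0.732638, sin β = 0.717008, cos β = -0.697065, cos(α−β) = -0.022687, d² = 78.449918. Work in radians in the unit-radius frame; every candidate has L = ρ·(t + p + q).
LSL: p² = 2 + d² − 2cos(α−β) + 2d(sin α − sin β) = 79.850686; p = √p² = 8.935921; φ = atan2(cos β − cos α, d + sin α − sin β) = -0.160686 rad; t = (φ − α) mod 2π = 5.373893 rad, q = (β − φ) mod 2π = 2.502778 rad → L = 1.64·(5.373893 + 8.935921 + 2.502778) = 1.64·16.812592 = 27.572651 m
RSR: p² = 2 + d² − 2cos(α−β) + 2d(sin β − sin α) = 81.139899; p = √p² = 9.007769; φ = atan2(cos α − cos β, d − sin α + sin β) = 0.159393 rad; t = (α − φ) mod 2π = 0.589214 rad, q = (φ − β) mod 2π = 4.100486 rad → L = 1.64·(0.589214 + 9.007769 + 4.100486) = 1.64·13.697469 = 22.463848 m
LSR: p² = d² − 2 + 2cos(α−β) + 2d(sin α + sin β) = 101.162647; p = √p² = 10.057964; φ = atan2(−cos α − cos β, d + sin α + sin β) − atan2(−2, p) = 0.192818 rad; t = (φ − α) mod 2π = 5.727397 rad, q = (φ − β) mod 2π = 4.133911 rad → L = 1.64·(5.727397 + 10.057964 + 4.133911) = 1.64·19.919272 = 32.667606 m
RSL: p² = d² − 2 + 2cos(α−β) − 2d(sin α + sin β) = 51.646440; p = √p² = 7.186546; φ = atan2(cos α + cos β, d − sin α − sin β) − atan2(2, p) = -0.266661 rad; t = (α − φ) mod 2π = 1.015268 rad, q = (β − φ) mod 2π = 2.608753 rad → L = 1.64·(1.015268 + 7.186546 + 2.608753) = 1.64·10.810567 = 17.729330 m
RLR: c = (6 − d² + 2cos(α−β) + 2d(sin α − sin β))/8 = -9.142487, |c| > 1 → infeasible
LRL: c = (6 − d² + 2cos(α−β) − 2d(sin α − sin β))/8 = -8.981336, |c| > 1 → infeasible
Shortest: RSL with L = 17.729330 m ≈ 17.7293 m
Convert RSL to answer units (arcs ×180/π): t = 1.015268·180/π = 58.1706°, p = ρ·p = 1.64·7.186546 = 11.7859 m, q = 2.608753·180/π = 149.4706°, L = 17.7293 m.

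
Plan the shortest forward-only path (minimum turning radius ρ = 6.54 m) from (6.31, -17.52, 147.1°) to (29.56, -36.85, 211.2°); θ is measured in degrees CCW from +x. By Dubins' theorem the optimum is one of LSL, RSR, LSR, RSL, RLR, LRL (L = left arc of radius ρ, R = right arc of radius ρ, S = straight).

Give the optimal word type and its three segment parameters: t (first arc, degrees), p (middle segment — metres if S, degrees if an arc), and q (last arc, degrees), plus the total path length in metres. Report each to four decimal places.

Let ψ = atan2(Δy, Δx) = atan2(-19.33, 23.25) = -39.7401° be the start→goal bearing.
Normalize: d = |goal − start| / ρ = 30.235929/6.54 = 4.623231, α = (θ_start − ψ) mod 360° = 186.8401° = 3.260974 rad, β = (θ_goal − ψ) mod 360° = 250.9401° = 4.379730 rad.
Common terms: sin α = -0.119098, cos α = -0.992882, sin β = -0.945177, cos β = -0.326557, cos(α−β) = 0.436802, d² = 21.374262. Work in radians in the unit-radius frame; every candidate has L = ρ·(t + p + q).
LSL: p² = 2 + d² − 2cos(α−β) + 2d(sin α − sin β) = 30.138969; p = √p² = 5.489897; φ = atan2(cos β − cos α, d + sin α − sin β) = 0.121673 rad; t = (φ − α) mod 2π = 3.143884 rad, q = (β − φ) mod 2π = 4.258057 rad → L = 6.54·(3.143884 + 5.489897 + 4.258057) = 6.54·12.891838 = 84.312623 m
RSR: p² = 2 + d² − 2cos(α−β) + 2d(sin β − sin α) = 14.862349; p = √p² = 3.855172; φ = atan2(cos α − cos β, d − sin α + sin β) = -0.173712 rad; t = (α − φ) mod 2π = 3.434686 rad, q = (φ − β) mod 2π = 1.729743 rad → L = 6.54·(3.434686 + 3.855172 + 1.729743) = 6.54·9.019601 = 58.988190 m
LSR: p² = d² − 2 + 2cos(α−β) + 2d(sin α + sin β) = 10.407081; p = √p² = 3.226001; φ = atan2(−cos α − cos β, d + sin α + sin β) − atan2(−2, p) = 0.909998 rad; t = (φ − α) mod 2π = 3.932209 rad, q = (φ − β) mod 2π = 2.813453 rad → L = 6.54·(3.932209 + 3.226001 + 2.813453) = 6.54·9.971662 = 65.214670 m
RSL: p² = d² − 2 + 2cos(α−β) − 2d(sin α + sin β) = 30.088650; p = √p² = 5.485312; φ = atan2(cos α + cos β, d − sin α − sin β) − atan2(2, p) = -0.577587 rad; t = (α − φ) mod 2π = 3.838562 rad, q = (β − φ) mod 2π = 4.957318 rad → L = 6.54·(3.838562 + 5.485312 + 4.957318) = 6.54·14.281192 = 93.398994 m
RLR: c = (6 − d² + 2cos(α−β) + 2d(sin α − sin β))/8 = -0.857794; p = 2π − arccos c = 3.681427 rad; φ = atan2(cos α − cos β, d − sin α + sin β) = -0.173712 rad; t = (α − φ + p/2) mod 2π = 5.275400 rad, q = (α − β − t + p) mod 2π = 3.570457 rad → L = 6.54·(5.275400 + 3.681427 + 3.570457) = 6.54·12.527284 = 81.928438 m
LRL: c = (6 − d² + 2cos(α−β) − 2d(sin α − sin β))/8 = -2.767371, |c| > 1 → infeasible
Shortest: RSR with L = 58.988190 m ≈ 58.9882 m
Convert RSR to answer units (arcs ×180/π): t = 3.434686·180/π = 196.7930°, p = ρ·p = 6.54·3.855172 = 25.2128 m, q = 1.729743·180/π = 99.1070°, L = 58.9882 m.

RSR: t = 196.7930°, p = 25.2128 m, q = 99.1070°, L = 58.9882 m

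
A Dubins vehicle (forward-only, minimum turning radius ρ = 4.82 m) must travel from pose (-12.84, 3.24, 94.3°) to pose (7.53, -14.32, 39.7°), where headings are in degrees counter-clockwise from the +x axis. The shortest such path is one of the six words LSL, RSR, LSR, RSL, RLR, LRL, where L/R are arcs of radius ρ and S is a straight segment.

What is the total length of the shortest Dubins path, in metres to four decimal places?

Let ψ = atan2(Δy, Δx) = atan2(-17.56, 20.37) = -40.7630° be the start→goal bearing.
Normalize: d = |goal − start| / ρ = 26.894061/4.82 = 5.579681, α = (θ_start − ψ) mod 360° = 135.0630° = 2.357295 rad, β = (θ_goal − ψ) mod 360° = 80.4630° = 1.404345 rad.
Common terms: sin α = 0.706328, cos α = -0.707884, sin β = 0.986179, cos β = 0.165684, cos(α−β) = 0.579281, d² = 31.132836. Work in radians in the unit-radius frame; every candidate has L = ρ·(t + p + q).
LSL: p² = 2 + d² − 2cos(α−β) + 2d(sin α − sin β) = 28.851319; p = √p² = 5.371342; φ = atan2(cos β − cos α, d + sin α − sin β) = 0.163361 rad; t = (φ − α) mod 2π = 4.089251 rad, q = (β − φ) mod 2π = 1.240985 rad → L = 4.82·(4.089251 + 5.371342 + 1.240985) = 4.82·10.701578 = 51.581605 m
RSR: p² = 2 + d² − 2cos(α−β) + 2d(sin β − sin α) = 35.097229; p = √p² = 5.924291; φ = atan2(cos α − cos β, d − sin α + sin β) = -0.147995 rad; t = (α − φ) mod 2π = 2.505290 rad, q = (φ − β) mod 2π = 4.730845 rad → L = 4.82·(2.505290 + 5.924291 + 4.730845) = 4.82·13.160426 = 63.433256 m
LSR: p² = d² − 2 + 2cos(α−β) + 2d(sin α + sin β) = 49.178698; p = √p² = 7.012753; φ = atan2(−cos α − cos β, d + sin α + sin β) − atan2(−2, p) = 0.352240 rad; t = (φ − α) mod 2π = 4.278130 rad, q = (φ − β) mod 2π = 5.231080 rad → L = 4.82·(4.278130 + 7.012753 + 5.231080) = 4.82·16.521962 = 79.635859 m
RSL: p² = d² − 2 + 2cos(α−β) − 2d(sin α + sin β) = 11.404099; p = √p² = 3.376996; φ = atan2(cos α + cos β, d − sin α − sin β) − atan2(2, p) = -0.673286 rad; t = (α − φ) mod 2π = 3.030581 rad, q = (β − φ) mod 2π = 2.077631 rad → L = 4.82·(3.030581 + 3.376996 + 2.077631) = 4.82·8.485208 = 40.898703 m
RLR: c = (6 − d² + 2cos(α−β) + 2d(sin α − sin β))/8 = -3.387154, |c| > 1 → infeasible
LRL: c = (6 − d² + 2cos(α−β) − 2d(sin α − sin β))/8 = -2.606415, |c| > 1 → infeasible
Shortest: RSL with L = 40.898703 m ≈ 40.8987 m

40.8987 m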